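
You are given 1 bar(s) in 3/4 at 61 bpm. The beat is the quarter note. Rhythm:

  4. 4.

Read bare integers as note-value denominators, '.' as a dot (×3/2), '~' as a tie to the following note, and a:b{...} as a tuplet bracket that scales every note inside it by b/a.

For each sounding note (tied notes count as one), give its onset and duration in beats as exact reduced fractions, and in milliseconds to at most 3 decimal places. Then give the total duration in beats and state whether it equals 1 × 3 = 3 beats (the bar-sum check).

1) 0.0ms=0b +1475.41ms=3/2b
2) 1475.41ms=3/2b +1475.41ms=3/2b
Σ=3b of 3 (61bpm 3/4) — PASS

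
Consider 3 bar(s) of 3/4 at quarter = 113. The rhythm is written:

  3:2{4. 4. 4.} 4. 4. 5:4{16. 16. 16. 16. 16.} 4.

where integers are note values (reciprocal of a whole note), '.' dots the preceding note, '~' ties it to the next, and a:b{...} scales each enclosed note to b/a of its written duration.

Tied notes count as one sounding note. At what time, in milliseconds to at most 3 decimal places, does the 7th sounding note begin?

1. 0.0ms @ 0 + 530.973ms (1)
2. 530.973ms @ 1 + 530.973ms (1)
3. 1061.947ms @ 2 + 530.973ms (1)
4. 1592.92ms @ 3 + 796.46ms (3/2)
5. 2389.381ms @ 9/2 + 796.46ms (3/2)
6. 3185.841ms @ 6 + 159.292ms (3/10)
7. 3345.133ms @ 63/10 + 159.292ms (3/10)
8. 3504.425ms @ 33/5 + 159.292ms (3/10)
9. 3663.717ms @ 69/10 + 159.292ms (3/10)
10. 3823.009ms @ 36/5 + 159.292ms (3/10)
11. 3982.301ms @ 15/2 + 796.46ms (3/2)

note 7 onset = 63/10b = 3345.133ms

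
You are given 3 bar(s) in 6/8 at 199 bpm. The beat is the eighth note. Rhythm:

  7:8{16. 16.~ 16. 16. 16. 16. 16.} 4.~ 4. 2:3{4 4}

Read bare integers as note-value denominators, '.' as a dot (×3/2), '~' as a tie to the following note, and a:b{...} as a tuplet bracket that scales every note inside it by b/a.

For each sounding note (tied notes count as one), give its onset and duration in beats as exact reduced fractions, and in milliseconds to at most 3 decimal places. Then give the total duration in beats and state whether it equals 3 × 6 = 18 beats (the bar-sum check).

1) 0.0ms=0b +258.435ms=6/7b
2) 258.435ms=6/7b +516.87ms=12/7b
3) 775.305ms=18/7b +258.435ms=6/7b
4) 1033.74ms=24/7b +258.435ms=6/7b
5) 1292.175ms=30/7b +258.435ms=6/7b
6) 1550.61ms=36/7b +258.435ms=6/7b
7) 1809.045ms=6b +1809.045ms=6b
8) 3618.09ms=12b +904.523ms=3b
9) 4522.613ms=15b +904.523ms=3b
Σ=18b of 18 (199bpm 6/8) — PASS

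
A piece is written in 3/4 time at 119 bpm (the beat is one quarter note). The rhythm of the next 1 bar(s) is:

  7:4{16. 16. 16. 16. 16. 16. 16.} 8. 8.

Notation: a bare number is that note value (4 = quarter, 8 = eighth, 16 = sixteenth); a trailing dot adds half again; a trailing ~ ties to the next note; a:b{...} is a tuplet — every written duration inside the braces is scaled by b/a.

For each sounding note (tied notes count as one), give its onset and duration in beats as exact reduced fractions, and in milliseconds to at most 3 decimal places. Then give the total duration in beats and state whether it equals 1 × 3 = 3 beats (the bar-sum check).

1) 0.0ms=0b +108.043ms=3/14b
2) 108.043ms=3/14b +108.043ms=3/14b
3) 216.086ms=3/7b +108.043ms=3/14b
4) 324.13ms=9/14b +108.043ms=3/14b
5) 432.173ms=6/7b +108.043ms=3/14b
6) 540.216ms=15/14b +108.043ms=3/14b
7) 648.259ms=9/7b +108.043ms=3/14b
8) 756.303ms=3/2b +378.151ms=3/4b
9) 1134.454ms=9/4b +378.151ms=3/4b
Σ=3b of 3 (119bpm 3/4) — PASS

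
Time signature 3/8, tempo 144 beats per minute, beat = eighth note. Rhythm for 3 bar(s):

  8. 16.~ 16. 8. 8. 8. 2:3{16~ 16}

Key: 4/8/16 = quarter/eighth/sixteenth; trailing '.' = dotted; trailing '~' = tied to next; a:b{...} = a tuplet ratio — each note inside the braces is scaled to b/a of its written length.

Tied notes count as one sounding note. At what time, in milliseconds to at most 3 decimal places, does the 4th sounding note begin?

1. 0.0ms @ 0 + 625.0ms (3/2)
2. 625.0ms @ 3/2 + 625.0ms (3/2)
3. 1250.0ms @ 3 + 625.0ms (3/2)
4. 1875.0ms @ 9/2 + 625.0ms (3/2)
5. 2500.0ms @ 6 + 625.0ms (3/2)
6. 3125.0ms @ 15/2 + 625.0ms (3/2)

note 4 onset = 9/2b = 1875.0ms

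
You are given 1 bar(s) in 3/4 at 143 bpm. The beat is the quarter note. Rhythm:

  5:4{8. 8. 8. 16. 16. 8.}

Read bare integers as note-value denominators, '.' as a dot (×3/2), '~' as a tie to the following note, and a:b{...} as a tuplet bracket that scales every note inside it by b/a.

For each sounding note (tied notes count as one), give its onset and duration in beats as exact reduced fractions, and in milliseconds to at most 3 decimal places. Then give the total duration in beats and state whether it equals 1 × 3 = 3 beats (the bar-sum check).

1) 0.0ms=0b +251.748ms=3/5b
2) 251.748ms=3/5b +251.748ms=3/5b
3) 503.497ms=6/5b +251.748ms=3/5b
4) 755.245ms=9/5b +125.874ms=3/10b
5) 881.119ms=21/10b +125.874ms=3/10b
6) 1006.993ms=12/5b +251.748ms=3/5b
Σ=3b of 3 (143bpm 3/4) — PASS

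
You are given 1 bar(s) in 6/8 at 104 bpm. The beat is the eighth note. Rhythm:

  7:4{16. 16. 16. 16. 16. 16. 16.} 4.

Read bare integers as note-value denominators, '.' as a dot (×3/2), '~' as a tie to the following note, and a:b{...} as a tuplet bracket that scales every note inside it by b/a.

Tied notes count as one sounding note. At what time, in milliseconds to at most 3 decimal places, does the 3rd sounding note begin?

1. 0.0ms @ 0 + 247.253ms (3/7)
2. 247.253ms @ 3/7 + 247.253ms (3/7)
3. 494.505ms @ 6/7 + 247.253ms (3/7)
4. 741.758ms @ 9/7 + 247.253ms (3/7)
5. 989.011ms @ 12/7 + 247.253ms (3/7)
6. 1236.264ms @ 15/7 + 247.253ms (3/7)
7. 1483.516ms @ 18/7 + 247.253ms (3/7)
8. 1730.769ms @ 3 + 1730.769ms (3)

note 3 onset = 6/7b = 494.505ms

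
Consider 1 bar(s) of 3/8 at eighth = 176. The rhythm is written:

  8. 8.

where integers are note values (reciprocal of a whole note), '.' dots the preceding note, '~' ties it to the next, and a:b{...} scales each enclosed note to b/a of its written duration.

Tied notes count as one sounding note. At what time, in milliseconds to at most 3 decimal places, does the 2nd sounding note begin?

note 2 onset = 3/2b = 511.364ms

1. 0.0ms @ 0 + 511.364ms (3/2)
2. 511.364ms @ 3/2 + 511.364ms (3/2)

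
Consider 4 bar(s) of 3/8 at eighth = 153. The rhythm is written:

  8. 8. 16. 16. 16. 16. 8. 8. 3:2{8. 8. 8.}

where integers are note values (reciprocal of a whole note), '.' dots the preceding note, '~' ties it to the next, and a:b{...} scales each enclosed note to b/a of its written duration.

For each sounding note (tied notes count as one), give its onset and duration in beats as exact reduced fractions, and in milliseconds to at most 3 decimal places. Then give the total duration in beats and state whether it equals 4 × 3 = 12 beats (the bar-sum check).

1) 0.0ms=0b +588.235ms=3/2b
2) 588.235ms=3/2b +588.235ms=3/2b
3) 1176.471ms=3b +294.118ms=3/4b
4) 1470.588ms=15/4b +294.118ms=3/4b
5) 1764.706ms=9/2b +294.118ms=3/4b
6) 2058.824ms=21/4b +294.118ms=3/4b
7) 2352.941ms=6b +588.235ms=3/2b
8) 2941.176ms=15/2b +588.235ms=3/2b
9) 3529.412ms=9b +392.157ms=1b
10) 3921.569ms=10b +392.157ms=1b
11) 4313.725ms=11b +392.157ms=1b
Σ=12b of 12 (153bpm 3/8) — PASS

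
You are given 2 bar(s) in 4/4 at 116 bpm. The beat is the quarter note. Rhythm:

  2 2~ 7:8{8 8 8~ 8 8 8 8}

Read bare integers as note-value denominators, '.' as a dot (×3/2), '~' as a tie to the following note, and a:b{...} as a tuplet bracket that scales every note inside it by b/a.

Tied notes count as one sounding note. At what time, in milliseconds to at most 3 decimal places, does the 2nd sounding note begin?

note 2 onset = 2b = 1034.483ms

1. 0.0ms @ 0 + 1034.483ms (2)
2. 1034.483ms @ 2 + 1330.049ms (18/7)
3. 2364.532ms @ 32/7 + 295.567ms (4/7)
4. 2660.099ms @ 36/7 + 591.133ms (8/7)
5. 3251.232ms @ 44/7 + 295.567ms (4/7)
6. 3546.798ms @ 48/7 + 295.567ms (4/7)
7. 3842.365ms @ 52/7 + 295.567ms (4/7)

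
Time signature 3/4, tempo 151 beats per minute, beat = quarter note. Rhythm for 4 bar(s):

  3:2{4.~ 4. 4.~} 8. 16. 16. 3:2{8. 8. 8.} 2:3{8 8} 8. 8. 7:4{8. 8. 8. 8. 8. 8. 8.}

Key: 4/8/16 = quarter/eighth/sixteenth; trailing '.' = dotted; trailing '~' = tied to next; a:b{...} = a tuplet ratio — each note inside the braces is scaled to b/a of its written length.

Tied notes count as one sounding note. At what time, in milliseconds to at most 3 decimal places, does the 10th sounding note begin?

note 10 onset = 15/2b = 2980.132ms

1. 0.0ms @ 0 + 794.702ms (2)
2. 794.702ms @ 2 + 695.364ms (7/4)
3. 1490.066ms @ 15/4 + 149.007ms (3/8)
4. 1639.073ms @ 33/8 + 149.007ms (3/8)
5. 1788.079ms @ 9/2 + 198.675ms (1/2)
6. 1986.755ms @ 5 + 198.675ms (1/2)
7. 2185.43ms @ 11/2 + 198.675ms (1/2)
8. 2384.106ms @ 6 + 298.013ms (3/4)
9. 2682.119ms @ 27/4 + 298.013ms (3/4)
10. 2980.132ms @ 15/2 + 298.013ms (3/4)
11. 3278.146ms @ 33/4 + 298.013ms (3/4)
12. 3576.159ms @ 9 + 170.293ms (3/7)
13. 3746.452ms @ 66/7 + 170.293ms (3/7)
14. 3916.746ms @ 69/7 + 170.293ms (3/7)
15. 4087.039ms @ 72/7 + 170.293ms (3/7)
16. 4257.332ms @ 75/7 + 170.293ms (3/7)
17. 4427.625ms @ 78/7 + 170.293ms (3/7)
18. 4597.919ms @ 81/7 + 170.293ms (3/7)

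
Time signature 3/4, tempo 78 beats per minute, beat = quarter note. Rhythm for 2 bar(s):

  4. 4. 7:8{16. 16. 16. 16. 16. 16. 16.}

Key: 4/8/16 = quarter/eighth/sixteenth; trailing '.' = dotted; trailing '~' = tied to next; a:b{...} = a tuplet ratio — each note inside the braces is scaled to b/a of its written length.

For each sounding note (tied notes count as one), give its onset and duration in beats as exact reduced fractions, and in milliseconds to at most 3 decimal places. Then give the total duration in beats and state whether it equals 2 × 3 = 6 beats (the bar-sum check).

1) 0.0ms=0b +1153.846ms=3/2b
2) 1153.846ms=3/2b +1153.846ms=3/2b
3) 2307.692ms=3b +329.67ms=3/7b
4) 2637.363ms=24/7b +329.67ms=3/7b
5) 2967.033ms=27/7b +329.67ms=3/7b
6) 3296.703ms=30/7b +329.67ms=3/7b
7) 3626.374ms=33/7b +329.67ms=3/7b
8) 3956.044ms=36/7b +329.67ms=3/7b
9) 4285.714ms=39/7b +329.67ms=3/7b
Σ=6b of 6 (78bpm 3/4) — PASS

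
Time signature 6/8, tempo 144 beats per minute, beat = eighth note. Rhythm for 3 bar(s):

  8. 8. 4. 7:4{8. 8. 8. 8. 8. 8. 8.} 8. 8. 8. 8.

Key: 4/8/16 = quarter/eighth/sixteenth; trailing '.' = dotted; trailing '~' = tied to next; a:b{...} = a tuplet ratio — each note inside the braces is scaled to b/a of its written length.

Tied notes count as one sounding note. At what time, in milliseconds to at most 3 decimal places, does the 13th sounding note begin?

1. 0.0ms @ 0 + 625.0ms (3/2)
2. 625.0ms @ 3/2 + 625.0ms (3/2)
3. 1250.0ms @ 3 + 1250.0ms (3)
4. 2500.0ms @ 6 + 357.143ms (6/7)
5. 2857.143ms @ 48/7 + 357.143ms (6/7)
6. 3214.286ms @ 54/7 + 357.143ms (6/7)
7. 3571.429ms @ 60/7 + 357.143ms (6/7)
8. 3928.571ms @ 66/7 + 357.143ms (6/7)
9. 4285.714ms @ 72/7 + 357.143ms (6/7)
10. 4642.857ms @ 78/7 + 357.143ms (6/7)
11. 5000.0ms @ 12 + 625.0ms (3/2)
12. 5625.0ms @ 27/2 + 625.0ms (3/2)
13. 6250.0ms @ 15 + 625.0ms (3/2)
14. 6875.0ms @ 33/2 + 625.0ms (3/2)

note 13 onset = 15b = 6250.0ms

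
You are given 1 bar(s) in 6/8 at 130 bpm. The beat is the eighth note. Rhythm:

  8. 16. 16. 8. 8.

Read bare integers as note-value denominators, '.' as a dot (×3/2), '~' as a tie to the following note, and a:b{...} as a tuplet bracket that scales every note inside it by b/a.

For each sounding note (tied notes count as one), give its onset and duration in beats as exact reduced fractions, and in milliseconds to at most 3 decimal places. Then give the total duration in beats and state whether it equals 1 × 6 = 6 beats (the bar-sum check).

1) 0.0ms=0b +692.308ms=3/2b
2) 692.308ms=3/2b +346.154ms=3/4b
3) 1038.462ms=9/4b +346.154ms=3/4b
4) 1384.615ms=3b +692.308ms=3/2b
5) 2076.923ms=9/2b +692.308ms=3/2b
Σ=6b of 6 (130bpm 6/8) — PASS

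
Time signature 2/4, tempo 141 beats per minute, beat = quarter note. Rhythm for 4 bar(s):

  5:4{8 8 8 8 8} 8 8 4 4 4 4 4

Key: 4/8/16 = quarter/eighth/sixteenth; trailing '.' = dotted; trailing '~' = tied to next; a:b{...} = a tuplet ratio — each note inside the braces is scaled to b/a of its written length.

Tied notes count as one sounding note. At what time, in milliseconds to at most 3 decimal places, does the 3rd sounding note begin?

1. 0.0ms @ 0 + 170.213ms (2/5)
2. 170.213ms @ 2/5 + 170.213ms (2/5)
3. 340.426ms @ 4/5 + 170.213ms (2/5)
4. 510.638ms @ 6/5 + 170.213ms (2/5)
5. 680.851ms @ 8/5 + 170.213ms (2/5)
6. 851.064ms @ 2 + 212.766ms (1/2)
7. 1063.83ms @ 5/2 + 212.766ms (1/2)
8. 1276.596ms @ 3 + 425.532ms (1)
9. 1702.128ms @ 4 + 425.532ms (1)
10. 2127.66ms @ 5 + 425.532ms (1)
11. 2553.191ms @ 6 + 425.532ms (1)
12. 2978.723ms @ 7 + 425.532ms (1)

note 3 onset = 4/5b = 340.426ms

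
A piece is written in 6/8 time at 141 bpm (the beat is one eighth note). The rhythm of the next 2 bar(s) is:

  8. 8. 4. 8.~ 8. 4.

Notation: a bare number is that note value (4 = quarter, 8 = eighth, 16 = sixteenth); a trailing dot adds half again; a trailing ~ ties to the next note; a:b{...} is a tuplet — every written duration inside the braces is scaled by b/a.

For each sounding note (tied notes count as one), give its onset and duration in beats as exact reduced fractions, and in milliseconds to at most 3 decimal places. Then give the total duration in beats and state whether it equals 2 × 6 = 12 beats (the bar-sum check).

1) 0.0ms=0b +638.298ms=3/2b
2) 638.298ms=3/2b +638.298ms=3/2b
3) 1276.596ms=3b +1276.596ms=3b
4) 2553.191ms=6b +1276.596ms=3b
5) 3829.787ms=9b +1276.596ms=3b
Σ=12b of 12 (141bpm 6/8) — PASS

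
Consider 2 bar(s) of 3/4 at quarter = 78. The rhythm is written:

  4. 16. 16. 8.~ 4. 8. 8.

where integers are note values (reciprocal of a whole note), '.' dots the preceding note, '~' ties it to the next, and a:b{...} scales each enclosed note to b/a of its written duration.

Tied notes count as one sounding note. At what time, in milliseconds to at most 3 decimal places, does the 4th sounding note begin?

note 4 onset = 9/4b = 1730.769ms

1. 0.0ms @ 0 + 1153.846ms (3/2)
2. 1153.846ms @ 3/2 + 288.462ms (3/8)
3. 1442.308ms @ 15/8 + 288.462ms (3/8)
4. 1730.769ms @ 9/4 + 1730.769ms (9/4)
5. 3461.538ms @ 9/2 + 576.923ms (3/4)
6. 4038.462ms @ 21/4 + 576.923ms (3/4)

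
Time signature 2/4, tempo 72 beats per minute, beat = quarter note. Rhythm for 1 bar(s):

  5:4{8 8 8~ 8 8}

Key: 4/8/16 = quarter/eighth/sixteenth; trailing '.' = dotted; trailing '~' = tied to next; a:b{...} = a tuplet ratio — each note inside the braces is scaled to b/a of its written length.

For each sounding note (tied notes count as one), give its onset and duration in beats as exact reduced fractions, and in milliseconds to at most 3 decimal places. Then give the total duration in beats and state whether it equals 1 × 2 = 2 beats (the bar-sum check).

1) 0.0ms=0b +333.333ms=2/5b
2) 333.333ms=2/5b +333.333ms=2/5b
3) 666.667ms=4/5b +666.667ms=4/5b
4) 1333.333ms=8/5b +333.333ms=2/5b
Σ=2b of 2 (72bpm 2/4) — PASS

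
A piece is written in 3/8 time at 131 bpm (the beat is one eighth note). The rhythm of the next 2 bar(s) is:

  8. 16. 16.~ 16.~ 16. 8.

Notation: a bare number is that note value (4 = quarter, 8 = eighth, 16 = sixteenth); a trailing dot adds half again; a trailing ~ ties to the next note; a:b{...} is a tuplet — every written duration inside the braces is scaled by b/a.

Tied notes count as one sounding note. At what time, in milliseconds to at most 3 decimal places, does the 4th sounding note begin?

note 4 onset = 9/2b = 2061.069ms

1. 0.0ms @ 0 + 687.023ms (3/2)
2. 687.023ms @ 3/2 + 343.511ms (3/4)
3. 1030.534ms @ 9/4 + 1030.534ms (9/4)
4. 2061.069ms @ 9/2 + 687.023ms (3/2)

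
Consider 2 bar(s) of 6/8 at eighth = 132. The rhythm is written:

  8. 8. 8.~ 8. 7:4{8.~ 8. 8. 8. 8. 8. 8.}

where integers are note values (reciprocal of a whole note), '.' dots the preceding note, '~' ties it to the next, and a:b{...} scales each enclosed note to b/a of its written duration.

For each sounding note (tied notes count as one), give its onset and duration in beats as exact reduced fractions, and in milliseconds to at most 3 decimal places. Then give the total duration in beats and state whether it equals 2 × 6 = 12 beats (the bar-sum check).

1) 0.0ms=0b +681.818ms=3/2b
2) 681.818ms=3/2b +681.818ms=3/2b
3) 1363.636ms=3b +1363.636ms=3b
4) 2727.273ms=6b +779.221ms=12/7b
5) 3506.494ms=54/7b +389.61ms=6/7b
6) 3896.104ms=60/7b +389.61ms=6/7b
7) 4285.714ms=66/7b +389.61ms=6/7b
8) 4675.325ms=72/7b +389.61ms=6/7b
9) 5064.935ms=78/7b +389.61ms=6/7b
Σ=12b of 12 (132bpm 6/8) — PASS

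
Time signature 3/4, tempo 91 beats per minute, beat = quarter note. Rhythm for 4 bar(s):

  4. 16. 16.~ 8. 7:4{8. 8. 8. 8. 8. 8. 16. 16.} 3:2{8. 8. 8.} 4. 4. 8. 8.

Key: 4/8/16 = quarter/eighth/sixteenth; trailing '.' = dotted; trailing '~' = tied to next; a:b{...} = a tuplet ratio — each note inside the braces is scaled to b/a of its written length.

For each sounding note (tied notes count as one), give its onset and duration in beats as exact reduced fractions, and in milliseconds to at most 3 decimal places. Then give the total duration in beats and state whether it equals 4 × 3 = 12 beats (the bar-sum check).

1) 0.0ms=0b +989.011ms=3/2b
2) 989.011ms=3/2b +247.253ms=3/8b
3) 1236.264ms=15/8b +741.758ms=9/8b
4) 1978.022ms=3b +282.575ms=3/7b
5) 2260.597ms=24/7b +282.575ms=3/7b
6) 2543.171ms=27/7b +282.575ms=3/7b
7) 2825.746ms=30/7b +282.575ms=3/7b
8) 3108.32ms=33/7b +282.575ms=3/7b
9) 3390.895ms=36/7b +282.575ms=3/7b
10) 3673.469ms=39/7b +141.287ms=3/14b
11) 3814.757ms=81/14b +141.287ms=3/14b
12) 3956.044ms=6b +329.67ms=1/2b
13) 4285.714ms=13/2b +329.67ms=1/2b
14) 4615.385ms=7b +329.67ms=1/2b
15) 4945.055ms=15/2b +989.011ms=3/2b
16) 5934.066ms=9b +989.011ms=3/2b
17) 6923.077ms=21/2b +494.505ms=3/4b
18) 7417.582ms=45/4b +494.505ms=3/4b
Σ=12b of 12 (91bpm 3/4) — PASS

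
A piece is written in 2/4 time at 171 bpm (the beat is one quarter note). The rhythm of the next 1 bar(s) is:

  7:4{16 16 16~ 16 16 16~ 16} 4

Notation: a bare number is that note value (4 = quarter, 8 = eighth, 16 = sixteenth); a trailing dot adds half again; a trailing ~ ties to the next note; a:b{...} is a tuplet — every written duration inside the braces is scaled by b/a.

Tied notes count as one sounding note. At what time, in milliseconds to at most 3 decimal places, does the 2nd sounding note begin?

1. 0.0ms @ 0 + 50.125ms (1/7)
2. 50.125ms @ 1/7 + 50.125ms (1/7)
3. 100.251ms @ 2/7 + 100.251ms (2/7)
4. 200.501ms @ 4/7 + 50.125ms (1/7)
5. 250.627ms @ 5/7 + 100.251ms (2/7)
6. 350.877ms @ 1 + 350.877ms (1)

note 2 onset = 1/7b = 50.125ms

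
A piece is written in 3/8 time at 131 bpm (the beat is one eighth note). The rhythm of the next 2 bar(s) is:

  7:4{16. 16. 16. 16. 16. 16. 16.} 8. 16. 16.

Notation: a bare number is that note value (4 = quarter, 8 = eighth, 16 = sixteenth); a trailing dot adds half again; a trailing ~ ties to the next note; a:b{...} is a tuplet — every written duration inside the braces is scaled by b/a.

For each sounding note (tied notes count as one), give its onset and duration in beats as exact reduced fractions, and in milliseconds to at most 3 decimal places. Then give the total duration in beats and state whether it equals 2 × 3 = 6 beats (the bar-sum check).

1) 0.0ms=0b +196.292ms=3/7b
2) 196.292ms=3/7b +196.292ms=3/7b
3) 392.585ms=6/7b +196.292ms=3/7b
4) 588.877ms=9/7b +196.292ms=3/7b
5) 785.169ms=12/7b +196.292ms=3/7b
6) 981.461ms=15/7b +196.292ms=3/7b
7) 1177.754ms=18/7b +196.292ms=3/7b
8) 1374.046ms=3b +687.023ms=3/2b
9) 2061.069ms=9/2b +343.511ms=3/4b
10) 2404.58ms=21/4b +343.511ms=3/4b
Σ=6b of 6 (131bpm 3/8) — PASS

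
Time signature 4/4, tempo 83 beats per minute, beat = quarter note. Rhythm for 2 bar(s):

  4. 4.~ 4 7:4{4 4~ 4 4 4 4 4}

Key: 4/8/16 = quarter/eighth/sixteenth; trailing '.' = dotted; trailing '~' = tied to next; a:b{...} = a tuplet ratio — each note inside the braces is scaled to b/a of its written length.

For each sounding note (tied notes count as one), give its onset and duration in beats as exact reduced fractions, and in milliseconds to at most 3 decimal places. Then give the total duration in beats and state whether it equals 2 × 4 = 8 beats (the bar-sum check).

1) 0.0ms=0b +1084.337ms=3/2b
2) 1084.337ms=3/2b +1807.229ms=5/2b
3) 2891.566ms=4b +413.081ms=4/7b
4) 3304.647ms=32/7b +826.162ms=8/7b
5) 4130.809ms=40/7b +413.081ms=4/7b
6) 4543.89ms=44/7b +413.081ms=4/7b
7) 4956.971ms=48/7b +413.081ms=4/7b
8) 5370.052ms=52/7b +413.081ms=4/7b
Σ=8b of 8 (83bpm 4/4) — PASS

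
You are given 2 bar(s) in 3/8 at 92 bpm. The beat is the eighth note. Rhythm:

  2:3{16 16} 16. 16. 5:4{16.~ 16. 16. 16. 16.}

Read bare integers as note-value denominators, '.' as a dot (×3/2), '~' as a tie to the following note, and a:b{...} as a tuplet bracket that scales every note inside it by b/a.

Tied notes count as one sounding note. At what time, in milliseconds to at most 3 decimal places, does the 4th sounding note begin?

1. 0.0ms @ 0 + 489.13ms (3/4)
2. 489.13ms @ 3/4 + 489.13ms (3/4)
3. 978.261ms @ 3/2 + 489.13ms (3/4)
4. 1467.391ms @ 9/4 + 489.13ms (3/4)
5. 1956.522ms @ 3 + 782.609ms (6/5)
6. 2739.13ms @ 21/5 + 391.304ms (3/5)
7. 3130.435ms @ 24/5 + 391.304ms (3/5)
8. 3521.739ms @ 27/5 + 391.304ms (3/5)

note 4 onset = 9/4b = 1467.391ms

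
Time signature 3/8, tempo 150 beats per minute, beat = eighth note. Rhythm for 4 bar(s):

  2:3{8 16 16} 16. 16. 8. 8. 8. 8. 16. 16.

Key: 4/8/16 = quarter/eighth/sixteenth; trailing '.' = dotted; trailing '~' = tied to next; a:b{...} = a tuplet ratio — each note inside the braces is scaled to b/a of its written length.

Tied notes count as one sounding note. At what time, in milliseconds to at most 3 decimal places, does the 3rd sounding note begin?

1. 0.0ms @ 0 + 600.0ms (3/2)
2. 600.0ms @ 3/2 + 300.0ms (3/4)
3. 900.0ms @ 9/4 + 300.0ms (3/4)
4. 1200.0ms @ 3 + 300.0ms (3/4)
5. 1500.0ms @ 15/4 + 300.0ms (3/4)
6. 1800.0ms @ 9/2 + 600.0ms (3/2)
7. 2400.0ms @ 6 + 600.0ms (3/2)
8. 3000.0ms @ 15/2 + 600.0ms (3/2)
9. 3600.0ms @ 9 + 600.0ms (3/2)
10. 4200.0ms @ 21/2 + 300.0ms (3/4)
11. 4500.0ms @ 45/4 + 300.0ms (3/4)

note 3 onset = 9/4b = 900.0ms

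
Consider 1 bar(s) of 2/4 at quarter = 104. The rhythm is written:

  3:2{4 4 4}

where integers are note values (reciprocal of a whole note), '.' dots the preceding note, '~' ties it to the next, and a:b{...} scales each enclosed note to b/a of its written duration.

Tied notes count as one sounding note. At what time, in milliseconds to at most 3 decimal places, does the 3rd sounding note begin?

1. 0.0ms @ 0 + 384.615ms (2/3)
2. 384.615ms @ 2/3 + 384.615ms (2/3)
3. 769.231ms @ 4/3 + 384.615ms (2/3)

note 3 onset = 4/3b = 769.231ms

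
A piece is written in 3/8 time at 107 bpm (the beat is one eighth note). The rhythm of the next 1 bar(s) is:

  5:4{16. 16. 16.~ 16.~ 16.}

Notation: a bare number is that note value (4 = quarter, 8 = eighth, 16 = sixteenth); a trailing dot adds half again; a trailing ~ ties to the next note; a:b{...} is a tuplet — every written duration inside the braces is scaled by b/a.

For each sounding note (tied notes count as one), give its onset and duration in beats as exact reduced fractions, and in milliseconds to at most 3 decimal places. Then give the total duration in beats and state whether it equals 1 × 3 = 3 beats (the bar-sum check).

1) 0.0ms=0b +336.449ms=3/5b
2) 336.449ms=3/5b +336.449ms=3/5b
3) 672.897ms=6/5b +1009.346ms=9/5b
Σ=3b of 3 (107bpm 3/8) — PASS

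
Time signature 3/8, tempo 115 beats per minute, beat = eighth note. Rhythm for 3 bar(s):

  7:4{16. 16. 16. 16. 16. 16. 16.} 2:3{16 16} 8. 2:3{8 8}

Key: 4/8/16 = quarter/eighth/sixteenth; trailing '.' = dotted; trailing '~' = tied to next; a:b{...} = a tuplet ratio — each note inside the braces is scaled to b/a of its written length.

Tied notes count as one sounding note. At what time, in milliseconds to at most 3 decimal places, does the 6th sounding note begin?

note 6 onset = 15/7b = 1118.012ms

1. 0.0ms @ 0 + 223.602ms (3/7)
2. 223.602ms @ 3/7 + 223.602ms (3/7)
3. 447.205ms @ 6/7 + 223.602ms (3/7)
4. 670.807ms @ 9/7 + 223.602ms (3/7)
5. 894.41ms @ 12/7 + 223.602ms (3/7)
6. 1118.012ms @ 15/7 + 223.602ms (3/7)
7. 1341.615ms @ 18/7 + 223.602ms (3/7)
8. 1565.217ms @ 3 + 391.304ms (3/4)
9. 1956.522ms @ 15/4 + 391.304ms (3/4)
10. 2347.826ms @ 9/2 + 782.609ms (3/2)
11. 3130.435ms @ 6 + 782.609ms (3/2)
12. 3913.043ms @ 15/2 + 782.609ms (3/2)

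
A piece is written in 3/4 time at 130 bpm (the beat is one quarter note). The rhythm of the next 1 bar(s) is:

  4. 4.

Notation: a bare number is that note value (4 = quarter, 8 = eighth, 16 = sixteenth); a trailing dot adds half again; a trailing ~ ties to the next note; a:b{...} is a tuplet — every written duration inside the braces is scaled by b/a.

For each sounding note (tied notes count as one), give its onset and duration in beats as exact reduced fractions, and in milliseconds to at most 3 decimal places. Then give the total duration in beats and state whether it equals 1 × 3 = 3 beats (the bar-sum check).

1) 0.0ms=0b +692.308ms=3/2b
2) 692.308ms=3/2b +692.308ms=3/2b
Σ=3b of 3 (130bpm 3/4) — PASS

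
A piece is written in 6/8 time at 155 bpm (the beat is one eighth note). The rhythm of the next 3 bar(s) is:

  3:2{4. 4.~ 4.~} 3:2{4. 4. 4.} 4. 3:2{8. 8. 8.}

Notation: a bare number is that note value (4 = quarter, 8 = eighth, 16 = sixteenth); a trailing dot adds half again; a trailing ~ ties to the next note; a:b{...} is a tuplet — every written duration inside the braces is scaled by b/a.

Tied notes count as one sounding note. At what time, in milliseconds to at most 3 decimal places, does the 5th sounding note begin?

1. 0.0ms @ 0 + 774.194ms (2)
2. 774.194ms @ 2 + 2322.581ms (6)
3. 3096.774ms @ 8 + 774.194ms (2)
4. 3870.968ms @ 10 + 774.194ms (2)
5. 4645.161ms @ 12 + 1161.29ms (3)
6. 5806.452ms @ 15 + 387.097ms (1)
7. 6193.548ms @ 16 + 387.097ms (1)
8. 6580.645ms @ 17 + 387.097ms (1)

note 5 onset = 12b = 4645.161ms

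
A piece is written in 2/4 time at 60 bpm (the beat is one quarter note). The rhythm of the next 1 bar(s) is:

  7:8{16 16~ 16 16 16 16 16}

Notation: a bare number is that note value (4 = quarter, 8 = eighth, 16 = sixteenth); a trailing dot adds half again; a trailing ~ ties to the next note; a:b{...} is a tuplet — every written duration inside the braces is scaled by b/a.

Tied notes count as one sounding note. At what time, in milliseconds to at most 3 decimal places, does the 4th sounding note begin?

note 4 onset = 8/7b = 1142.857ms

1. 0.0ms @ 0 + 285.714ms (2/7)
2. 285.714ms @ 2/7 + 571.429ms (4/7)
3. 857.143ms @ 6/7 + 285.714ms (2/7)
4. 1142.857ms @ 8/7 + 285.714ms (2/7)
5. 1428.571ms @ 10/7 + 285.714ms (2/7)
6. 1714.286ms @ 12/7 + 285.714ms (2/7)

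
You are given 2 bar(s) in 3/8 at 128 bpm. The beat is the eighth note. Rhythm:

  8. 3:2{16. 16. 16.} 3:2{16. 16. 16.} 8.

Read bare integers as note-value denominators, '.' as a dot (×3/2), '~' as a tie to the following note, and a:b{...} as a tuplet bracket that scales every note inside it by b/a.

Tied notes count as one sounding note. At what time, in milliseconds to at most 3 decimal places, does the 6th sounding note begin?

1. 0.0ms @ 0 + 703.125ms (3/2)
2. 703.125ms @ 3/2 + 234.375ms (1/2)
3. 937.5ms @ 2 + 234.375ms (1/2)
4. 1171.875ms @ 5/2 + 234.375ms (1/2)
5. 1406.25ms @ 3 + 234.375ms (1/2)
6. 1640.625ms @ 7/2 + 234.375ms (1/2)
7. 1875.0ms @ 4 + 234.375ms (1/2)
8. 2109.375ms @ 9/2 + 703.125ms (3/2)

note 6 onset = 7/2b = 1640.625ms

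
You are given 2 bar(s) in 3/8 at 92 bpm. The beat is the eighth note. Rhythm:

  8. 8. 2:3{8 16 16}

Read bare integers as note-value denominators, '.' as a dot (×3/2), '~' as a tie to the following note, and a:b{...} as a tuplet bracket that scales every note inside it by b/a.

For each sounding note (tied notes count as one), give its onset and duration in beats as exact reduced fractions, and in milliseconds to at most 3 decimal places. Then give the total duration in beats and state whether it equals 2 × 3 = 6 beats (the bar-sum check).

1) 0.0ms=0b +978.261ms=3/2b
2) 978.261ms=3/2b +978.261ms=3/2b
3) 1956.522ms=3b +978.261ms=3/2b
4) 2934.783ms=9/2b +489.13ms=3/4b
5) 3423.913ms=21/4b +489.13ms=3/4b
Σ=6b of 6 (92bpm 3/8) — PASS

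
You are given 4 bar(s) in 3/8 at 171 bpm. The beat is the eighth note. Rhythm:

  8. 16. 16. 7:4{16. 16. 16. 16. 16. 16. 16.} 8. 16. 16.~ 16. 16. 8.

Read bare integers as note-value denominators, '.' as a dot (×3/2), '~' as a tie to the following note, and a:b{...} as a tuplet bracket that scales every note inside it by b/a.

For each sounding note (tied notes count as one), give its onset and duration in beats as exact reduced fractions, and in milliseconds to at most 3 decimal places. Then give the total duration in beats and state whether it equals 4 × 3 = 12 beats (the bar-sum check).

1) 0.0ms=0b +526.316ms=3/2b
2) 526.316ms=3/2b +263.158ms=3/4b
3) 789.474ms=9/4b +263.158ms=3/4b
4) 1052.632ms=3b +150.376ms=3/7b
5) 1203.008ms=24/7b +150.376ms=3/7b
6) 1353.383ms=27/7b +150.376ms=3/7b
7) 1503.759ms=30/7b +150.376ms=3/7b
8) 1654.135ms=33/7b +150.376ms=3/7b
9) 1804.511ms=36/7b +150.376ms=3/7b
10) 1954.887ms=39/7b +150.376ms=3/7b
11) 2105.263ms=6b +526.316ms=3/2b
12) 2631.579ms=15/2b +263.158ms=3/4b
13) 2894.737ms=33/4b +526.316ms=3/2b
14) 3421.053ms=39/4b +263.158ms=3/4b
15) 3684.211ms=21/2b +526.316ms=3/2b
Σ=12b of 12 (171bpm 3/8) — PASS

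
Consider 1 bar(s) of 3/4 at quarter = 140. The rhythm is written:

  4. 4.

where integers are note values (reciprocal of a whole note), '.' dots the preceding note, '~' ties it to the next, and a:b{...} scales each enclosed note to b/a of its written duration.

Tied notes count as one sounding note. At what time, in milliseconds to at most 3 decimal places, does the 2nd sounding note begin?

1. 0.0ms @ 0 + 642.857ms (3/2)
2. 642.857ms @ 3/2 + 642.857ms (3/2)

note 2 onset = 3/2b = 642.857ms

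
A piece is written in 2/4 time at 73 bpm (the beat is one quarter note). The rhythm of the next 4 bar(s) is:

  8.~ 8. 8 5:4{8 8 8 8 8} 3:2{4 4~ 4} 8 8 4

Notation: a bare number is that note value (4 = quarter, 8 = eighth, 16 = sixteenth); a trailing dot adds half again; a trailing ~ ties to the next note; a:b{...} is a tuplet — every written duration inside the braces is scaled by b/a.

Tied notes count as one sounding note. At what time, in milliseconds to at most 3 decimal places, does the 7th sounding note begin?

note 7 onset = 18/5b = 2958.904ms

1. 0.0ms @ 0 + 1232.877ms (3/2)
2. 1232.877ms @ 3/2 + 410.959ms (1/2)
3. 1643.836ms @ 2 + 328.767ms (2/5)
4. 1972.603ms @ 12/5 + 328.767ms (2/5)
5. 2301.37ms @ 14/5 + 328.767ms (2/5)
6. 2630.137ms @ 16/5 + 328.767ms (2/5)
7. 2958.904ms @ 18/5 + 328.767ms (2/5)
8. 3287.671ms @ 4 + 547.945ms (2/3)
9. 3835.616ms @ 14/3 + 1095.89ms (4/3)
10. 4931.507ms @ 6 + 410.959ms (1/2)
11. 5342.466ms @ 13/2 + 410.959ms (1/2)
12. 5753.425ms @ 7 + 821.918ms (1)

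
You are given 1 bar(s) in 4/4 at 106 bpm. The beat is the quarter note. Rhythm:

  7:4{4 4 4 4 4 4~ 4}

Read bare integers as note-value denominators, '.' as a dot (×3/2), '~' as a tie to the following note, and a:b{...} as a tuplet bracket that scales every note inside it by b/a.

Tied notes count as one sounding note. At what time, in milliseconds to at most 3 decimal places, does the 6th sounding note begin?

1. 0.0ms @ 0 + 323.45ms (4/7)
2. 323.45ms @ 4/7 + 323.45ms (4/7)
3. 646.9ms @ 8/7 + 323.45ms (4/7)
4. 970.35ms @ 12/7 + 323.45ms (4/7)
5. 1293.801ms @ 16/7 + 323.45ms (4/7)
6. 1617.251ms @ 20/7 + 646.9ms (8/7)

note 6 onset = 20/7b = 1617.251ms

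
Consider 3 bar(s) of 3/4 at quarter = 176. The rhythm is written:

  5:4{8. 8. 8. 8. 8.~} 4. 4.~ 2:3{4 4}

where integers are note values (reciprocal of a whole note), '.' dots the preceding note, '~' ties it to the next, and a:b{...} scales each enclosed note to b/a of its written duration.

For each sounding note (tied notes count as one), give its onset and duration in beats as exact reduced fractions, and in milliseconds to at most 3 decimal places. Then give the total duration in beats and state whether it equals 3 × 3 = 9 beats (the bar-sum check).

1) 0.0ms=0b +204.545ms=3/5b
2) 204.545ms=3/5b +204.545ms=3/5b
3) 409.091ms=6/5b +204.545ms=3/5b
4) 613.636ms=9/5b +204.545ms=3/5b
5) 818.182ms=12/5b +715.909ms=21/10b
6) 1534.091ms=9/2b +1022.727ms=3b
7) 2556.818ms=15/2b +511.364ms=3/2b
Σ=9b of 9 (176bpm 3/4) — PASS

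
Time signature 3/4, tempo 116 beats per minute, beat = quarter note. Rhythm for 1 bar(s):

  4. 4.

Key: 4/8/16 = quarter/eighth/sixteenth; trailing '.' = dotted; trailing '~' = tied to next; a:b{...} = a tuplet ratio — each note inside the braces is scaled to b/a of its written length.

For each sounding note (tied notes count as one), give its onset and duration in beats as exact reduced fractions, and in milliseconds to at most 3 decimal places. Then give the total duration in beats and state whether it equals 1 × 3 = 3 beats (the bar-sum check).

1) 0.0ms=0b +775.862ms=3/2b
2) 775.862ms=3/2b +775.862ms=3/2b
Σ=3b of 3 (116bpm 3/4) — PASS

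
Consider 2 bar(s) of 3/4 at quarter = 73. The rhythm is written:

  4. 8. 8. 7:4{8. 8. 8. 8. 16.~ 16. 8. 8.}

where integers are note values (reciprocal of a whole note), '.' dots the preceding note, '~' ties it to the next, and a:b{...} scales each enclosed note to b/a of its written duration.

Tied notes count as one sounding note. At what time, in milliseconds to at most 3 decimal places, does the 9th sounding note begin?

1. 0.0ms @ 0 + 1232.877ms (3/2)
2. 1232.877ms @ 3/2 + 616.438ms (3/4)
3. 1849.315ms @ 9/4 + 616.438ms (3/4)
4. 2465.753ms @ 3 + 352.25ms (3/7)
5. 2818.004ms @ 24/7 + 352.25ms (3/7)
6. 3170.254ms @ 27/7 + 352.25ms (3/7)
7. 3522.505ms @ 30/7 + 352.25ms (3/7)
8. 3874.755ms @ 33/7 + 352.25ms (3/7)
9. 4227.006ms @ 36/7 + 352.25ms (3/7)
10. 4579.256ms @ 39/7 + 352.25ms (3/7)

note 9 onset = 36/7b = 4227.006ms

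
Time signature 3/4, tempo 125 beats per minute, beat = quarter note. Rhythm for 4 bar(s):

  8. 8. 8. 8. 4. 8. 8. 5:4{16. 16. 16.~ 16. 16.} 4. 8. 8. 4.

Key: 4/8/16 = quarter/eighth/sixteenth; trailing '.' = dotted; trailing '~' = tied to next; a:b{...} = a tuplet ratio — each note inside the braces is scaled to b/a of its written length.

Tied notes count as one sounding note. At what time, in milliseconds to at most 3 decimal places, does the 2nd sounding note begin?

note 2 onset = 3/4b = 360.0ms

1. 0.0ms @ 0 + 360.0ms (3/4)
2. 360.0ms @ 3/4 + 360.0ms (3/4)
3. 720.0ms @ 3/2 + 360.0ms (3/4)
4. 1080.0ms @ 9/4 + 360.0ms (3/4)
5. 1440.0ms @ 3 + 720.0ms (3/2)
6. 2160.0ms @ 9/2 + 360.0ms (3/4)
7. 2520.0ms @ 21/4 + 360.0ms (3/4)
8. 2880.0ms @ 6 + 144.0ms (3/10)
9. 3024.0ms @ 63/10 + 144.0ms (3/10)
10. 3168.0ms @ 33/5 + 288.0ms (3/5)
11. 3456.0ms @ 36/5 + 144.0ms (3/10)
12. 3600.0ms @ 15/2 + 720.0ms (3/2)
13. 4320.0ms @ 9 + 360.0ms (3/4)
14. 4680.0ms @ 39/4 + 360.0ms (3/4)
15. 5040.0ms @ 21/2 + 720.0ms (3/2)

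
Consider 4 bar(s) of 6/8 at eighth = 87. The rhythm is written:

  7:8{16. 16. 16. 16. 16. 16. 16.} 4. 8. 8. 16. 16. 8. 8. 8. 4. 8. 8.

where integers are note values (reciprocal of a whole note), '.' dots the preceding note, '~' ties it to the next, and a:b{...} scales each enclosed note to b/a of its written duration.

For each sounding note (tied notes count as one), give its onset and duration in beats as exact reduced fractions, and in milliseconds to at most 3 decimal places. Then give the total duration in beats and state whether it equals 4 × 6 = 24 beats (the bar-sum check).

1) 0.0ms=0b +591.133ms=6/7b
2) 591.133ms=6/7b +591.133ms=6/7b
3) 1182.266ms=12/7b +591.133ms=6/7b
4) 1773.399ms=18/7b +591.133ms=6/7b
5) 2364.532ms=24/7b +591.133ms=6/7b
6) 2955.665ms=30/7b +591.133ms=6/7b
7) 3546.798ms=36/7b +591.133ms=6/7b
8) 4137.931ms=6b +2068.966ms=3b
9) 6206.897ms=9b +1034.483ms=3/2b
10) 7241.379ms=21/2b +1034.483ms=3/2b
11) 8275.862ms=12b +517.241ms=3/4b
12) 8793.103ms=51/4b +517.241ms=3/4b
13) 9310.345ms=27/2b +1034.483ms=3/2b
14) 10344.828ms=15b +1034.483ms=3/2b
15) 11379.31ms=33/2b +1034.483ms=3/2b
16) 12413.793ms=18b +2068.966ms=3b
17) 14482.759ms=21b +1034.483ms=3/2b
18) 15517.241ms=45/2b +1034.483ms=3/2b
Σ=24b of 24 (87bpm 6/8) — PASS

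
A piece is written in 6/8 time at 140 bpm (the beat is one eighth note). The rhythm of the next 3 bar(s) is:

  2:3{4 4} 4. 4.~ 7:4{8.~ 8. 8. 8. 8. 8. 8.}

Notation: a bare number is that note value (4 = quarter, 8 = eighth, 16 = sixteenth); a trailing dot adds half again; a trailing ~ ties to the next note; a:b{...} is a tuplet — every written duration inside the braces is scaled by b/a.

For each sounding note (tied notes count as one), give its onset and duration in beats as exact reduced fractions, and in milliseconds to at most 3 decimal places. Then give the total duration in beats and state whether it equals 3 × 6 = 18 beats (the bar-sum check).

1) 0.0ms=0b +1285.714ms=3b
2) 1285.714ms=3b +1285.714ms=3b
3) 2571.429ms=6b +1285.714ms=3b
4) 3857.143ms=9b +2020.408ms=33/7b
5) 5877.551ms=96/7b +367.347ms=6/7b
6) 6244.898ms=102/7b +367.347ms=6/7b
7) 6612.245ms=108/7b +367.347ms=6/7b
8) 6979.592ms=114/7b +367.347ms=6/7b
9) 7346.939ms=120/7b +367.347ms=6/7b
Σ=18b of 18 (140bpm 6/8) — PASS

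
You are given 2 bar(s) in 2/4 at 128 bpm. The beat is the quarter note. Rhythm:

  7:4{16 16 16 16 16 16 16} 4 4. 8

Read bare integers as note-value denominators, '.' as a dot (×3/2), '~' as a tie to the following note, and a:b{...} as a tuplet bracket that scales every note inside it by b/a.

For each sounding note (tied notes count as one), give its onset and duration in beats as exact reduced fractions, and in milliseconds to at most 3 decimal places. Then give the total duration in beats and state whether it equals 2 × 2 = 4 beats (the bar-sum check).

1) 0.0ms=0b +66.964ms=1/7b
2) 66.964ms=1/7b +66.964ms=1/7b
3) 133.929ms=2/7b +66.964ms=1/7b
4) 200.893ms=3/7b +66.964ms=1/7b
5) 267.857ms=4/7b +66.964ms=1/7b
6) 334.821ms=5/7b +66.964ms=1/7b
7) 401.786ms=6/7b +66.964ms=1/7b
8) 468.75ms=1b +468.75ms=1b
9) 937.5ms=2b +703.125ms=3/2b
10) 1640.625ms=7/2b +234.375ms=1/2b
Σ=4b of 4 (128bpm 2/4) — PASS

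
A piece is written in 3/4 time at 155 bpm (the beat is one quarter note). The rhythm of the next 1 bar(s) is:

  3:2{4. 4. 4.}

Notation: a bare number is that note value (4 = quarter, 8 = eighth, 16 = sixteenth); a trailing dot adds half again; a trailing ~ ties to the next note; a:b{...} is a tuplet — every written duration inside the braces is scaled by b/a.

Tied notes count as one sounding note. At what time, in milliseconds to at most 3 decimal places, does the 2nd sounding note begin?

note 2 onset = 1b = 387.097ms

1. 0.0ms @ 0 + 387.097ms (1)
2. 387.097ms @ 1 + 387.097ms (1)
3. 774.194ms @ 2 + 387.097ms (1)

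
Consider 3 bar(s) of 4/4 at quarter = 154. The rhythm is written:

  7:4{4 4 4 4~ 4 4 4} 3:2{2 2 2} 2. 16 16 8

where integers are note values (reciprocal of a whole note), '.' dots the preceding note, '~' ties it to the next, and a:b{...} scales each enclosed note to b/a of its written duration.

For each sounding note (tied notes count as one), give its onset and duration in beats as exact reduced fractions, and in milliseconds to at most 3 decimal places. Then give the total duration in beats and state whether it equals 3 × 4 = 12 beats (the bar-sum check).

1) 0.0ms=0b +222.635ms=4/7b
2) 222.635ms=4/7b +222.635ms=4/7b
3) 445.269ms=8/7b +222.635ms=4/7b
4) 667.904ms=12/7b +445.269ms=8/7b
5) 1113.173ms=20/7b +222.635ms=4/7b
6) 1335.807ms=24/7b +222.635ms=4/7b
7) 1558.442ms=4b +519.481ms=4/3b
8) 2077.922ms=16/3b +519.481ms=4/3b
9) 2597.403ms=20/3b +519.481ms=4/3b
10) 3116.883ms=8b +1168.831ms=3b
11) 4285.714ms=11b +97.403ms=1/4b
12) 4383.117ms=45/4b +97.403ms=1/4b
13) 4480.519ms=23/2b +194.805ms=1/2b
Σ=12b of 12 (154bpm 4/4) — PASS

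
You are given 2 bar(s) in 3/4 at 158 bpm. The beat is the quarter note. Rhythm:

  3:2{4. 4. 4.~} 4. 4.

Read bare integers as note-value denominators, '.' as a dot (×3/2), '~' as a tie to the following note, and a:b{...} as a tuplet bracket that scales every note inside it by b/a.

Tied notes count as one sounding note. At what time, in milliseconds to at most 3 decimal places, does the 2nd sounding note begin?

note 2 onset = 1b = 379.747ms

1. 0.0ms @ 0 + 379.747ms (1)
2. 379.747ms @ 1 + 379.747ms (1)
3. 759.494ms @ 2 + 949.367ms (5/2)
4. 1708.861ms @ 9/2 + 569.62ms (3/2)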